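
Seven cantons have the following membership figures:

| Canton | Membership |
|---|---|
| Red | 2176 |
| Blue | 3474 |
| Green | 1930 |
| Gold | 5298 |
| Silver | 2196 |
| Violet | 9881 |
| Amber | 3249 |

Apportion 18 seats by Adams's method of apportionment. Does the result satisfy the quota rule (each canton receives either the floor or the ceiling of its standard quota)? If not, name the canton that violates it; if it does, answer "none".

none

Standard quotas: Red 1.389, Blue 2.217, Green 1.232, Gold 3.381, Silver 1.402, Violet 6.306, Amber 2.074.
Adams allocation: Red 2, Blue 2, Green 1, Gold 3, Silver 2, Violet 6, Amber 2.
Every allocation lies between the lower and upper quota.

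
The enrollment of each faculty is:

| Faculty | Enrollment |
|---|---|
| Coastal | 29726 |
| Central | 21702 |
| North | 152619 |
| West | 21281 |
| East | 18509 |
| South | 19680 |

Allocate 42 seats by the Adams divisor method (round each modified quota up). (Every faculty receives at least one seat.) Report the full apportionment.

Coastal=5, Central=4, North=23, West=4, East=3, South=3

Standard divisor 263517/42 ≈ 6274.214; standard quotas: Coastal 4.738, Central 3.459, North 24.325, West 3.392, East 2.950, South 3.137.
Rounding up gives 5, 4, 25, 4, 3, 4 = 45 seats, so the divisor must be adjusted.
With modified divisor 6800: modified quotas Coastal 4.371, Central 3.191, North 22.444, West 3.130, East 2.722, South 2.894.
Rounding up: Coastal 5, Central 4, North 23, West 4, East 3, South 3 (total 42).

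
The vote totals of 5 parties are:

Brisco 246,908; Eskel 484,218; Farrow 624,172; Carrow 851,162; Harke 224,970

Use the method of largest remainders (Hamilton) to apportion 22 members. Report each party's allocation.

Brisco: 2, Eskel: 4, Farrow: 6, Carrow: 8, Harke: 2

Total 2431430; standard divisor 2431430/22 ≈ 110519.545.
Standard quotas: Brisco 2.2341, Eskel 4.3813, Farrow 5.6476, Carrow 7.7015, Harke 2.0356.
Lower quotas: Brisco 2, Eskel 4, Farrow 5, Carrow 7, Harke 2 (sum 20, leaving 2 seats).
Remainders in descending order: Carrow 0.7015, Farrow 0.6476, Eskel 0.3813, Brisco 0.2341, Harke 0.0356.
Largest remainders: Carrow, Farrow receive the extra seats.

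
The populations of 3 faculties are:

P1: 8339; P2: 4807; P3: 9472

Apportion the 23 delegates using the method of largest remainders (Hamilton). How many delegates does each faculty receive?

P1 8; P2 5; P3 10

Standard divisor: 22618 ÷ 23 ≈ 983.391.
Standard quotas: P1 8.4798, P2 4.8882, P3 9.6320.
Lower quotas: P1 8, P2 4, P3 9 (sum 21, leaving 2 seats).
Remainders in descending order: P2 0.8882, P3 0.6320, P1 0.4798.
Largest remainders: P2, P3 receive the extra seats.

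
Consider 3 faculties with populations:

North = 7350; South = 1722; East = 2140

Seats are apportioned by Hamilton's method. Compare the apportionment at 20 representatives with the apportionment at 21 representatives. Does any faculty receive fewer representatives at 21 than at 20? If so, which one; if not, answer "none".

none

At 20 seats: North 13, South 3, East 4.
At 21 seats: North 14, South 3, East 4.
No faculty's allocation decreased.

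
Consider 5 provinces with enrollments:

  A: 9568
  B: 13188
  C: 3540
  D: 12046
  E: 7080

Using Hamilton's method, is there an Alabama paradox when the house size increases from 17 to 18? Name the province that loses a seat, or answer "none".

none

At 17 seats: A 4, B 5, C 1, D 4, E 3.
At 18 seats: A 4, B 5, C 1, D 5, E 3.
No province's allocation decreased.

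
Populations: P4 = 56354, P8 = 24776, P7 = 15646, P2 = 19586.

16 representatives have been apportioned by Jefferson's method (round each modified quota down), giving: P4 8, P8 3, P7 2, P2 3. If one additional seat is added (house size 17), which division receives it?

Priority for the next seat is population ÷ (current seats + 1).
Priorities: P4 6261.556, P8 6194.000, P7 5215.333, P2 4896.500.
Highest priority: P4.

P4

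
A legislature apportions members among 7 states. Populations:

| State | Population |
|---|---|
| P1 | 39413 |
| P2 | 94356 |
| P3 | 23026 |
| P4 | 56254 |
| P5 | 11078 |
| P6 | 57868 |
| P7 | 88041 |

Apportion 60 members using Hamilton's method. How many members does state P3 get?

Standard divisor: 370036 ÷ 60 ≈ 6167.267.
Standard quotas: P1 6.3907, P2 15.2995, P3 3.7336, P4 9.1214, P5 1.7963, P6 9.3831, P7 14.2755.
Lower quotas: P1 6, P2 15, P3 3, P4 9, P5 1, P6 9, P7 14 (sum 57, leaving 3 seats).
Remainders in descending order: P5 0.7963, P3 0.7336, P1 0.3907, P6 0.3831, P2 0.2995, P7 0.2755, P4 0.1214.
The surplus seats go to P5, P3, P1.
P3 receives 4.

4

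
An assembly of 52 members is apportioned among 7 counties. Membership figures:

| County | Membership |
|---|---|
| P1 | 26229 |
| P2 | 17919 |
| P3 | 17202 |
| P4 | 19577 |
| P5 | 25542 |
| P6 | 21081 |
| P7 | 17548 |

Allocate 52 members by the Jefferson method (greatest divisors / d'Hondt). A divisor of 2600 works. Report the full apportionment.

P1 10, P2 6, P3 6, P4 7, P5 9, P6 8, P7 6

With modified divisor 2600: modified quotas P1 10.088, P2 6.892, P3 6.616, P4 7.530, P5 9.824, P6 8.108, P7 6.749.
Rounding down: P1 10, P2 6, P3 6, P4 7, P5 9, P6 8, P7 6 (total 52).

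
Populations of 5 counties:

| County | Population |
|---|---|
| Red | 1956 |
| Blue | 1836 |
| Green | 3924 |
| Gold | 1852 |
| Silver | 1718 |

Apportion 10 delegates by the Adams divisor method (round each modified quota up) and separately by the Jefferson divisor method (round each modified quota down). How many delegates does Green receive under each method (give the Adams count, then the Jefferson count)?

Adams: Red 2, Blue 2, Green 3, Gold 2, Silver 1.
Jefferson: Red 2, Blue 1, Green 4, Gold 2, Silver 1.
Green gets 3 under Adams and 4 under Jefferson.

3 and 4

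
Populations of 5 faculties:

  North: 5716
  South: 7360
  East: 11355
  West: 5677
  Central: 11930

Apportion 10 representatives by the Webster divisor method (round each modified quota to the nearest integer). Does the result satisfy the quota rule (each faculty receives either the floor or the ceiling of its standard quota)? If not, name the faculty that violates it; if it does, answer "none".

none

Standard quotas: North 1.360, South 1.751, East 2.701, West 1.350, Central 2.838.
Webster allocation: North 1, South 2, East 3, West 1, Central 3.
Every allocation lies between the lower and upper quota.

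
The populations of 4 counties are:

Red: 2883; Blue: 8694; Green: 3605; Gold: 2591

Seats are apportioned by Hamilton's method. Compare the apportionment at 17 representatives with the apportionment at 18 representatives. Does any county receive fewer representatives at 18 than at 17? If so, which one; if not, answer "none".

Gold

At 17 seats: Red 3, Blue 8, Green 3, Gold 3.
At 18 seats: Red 3, Blue 9, Green 4, Gold 2.
Gold drops from 3 to 2.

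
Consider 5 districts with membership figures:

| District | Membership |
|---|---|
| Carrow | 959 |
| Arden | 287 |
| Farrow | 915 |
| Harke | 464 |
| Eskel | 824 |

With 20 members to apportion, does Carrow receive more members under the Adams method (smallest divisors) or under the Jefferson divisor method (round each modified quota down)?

Jefferson

Adams: Carrow 5, Arden 2, Farrow 5, Harke 3, Eskel 5.
Jefferson: Carrow 6, Arden 1, Farrow 5, Harke 3, Eskel 5.
Carrow gets 5 under Adams and 6 under Jefferson.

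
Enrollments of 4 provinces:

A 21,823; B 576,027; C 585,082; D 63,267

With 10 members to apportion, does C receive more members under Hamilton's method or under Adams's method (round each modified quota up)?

Hamilton: A 0, B 5, C 5, D 0.
Adams: A 1, B 4, C 4, D 1.
C gets 5 under Hamilton and 4 under Adams.

Hamilton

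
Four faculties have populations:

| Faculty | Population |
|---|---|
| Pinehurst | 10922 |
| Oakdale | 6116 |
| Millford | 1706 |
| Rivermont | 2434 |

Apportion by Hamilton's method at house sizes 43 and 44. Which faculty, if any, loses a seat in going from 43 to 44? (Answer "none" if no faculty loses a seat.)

Millford

At 43 seats: Pinehurst 22, Oakdale 12, Millford 4, Rivermont 5.
At 44 seats: Pinehurst 23, Oakdale 13, Millford 3, Rivermont 5.
Millford drops from 4 to 3.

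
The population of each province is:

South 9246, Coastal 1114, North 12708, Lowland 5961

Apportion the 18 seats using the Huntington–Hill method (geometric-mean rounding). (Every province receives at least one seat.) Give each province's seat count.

With divisor 1693: modified quotas South 5.461, Coastal 0.658, North 7.506, Lowland 3.521.
Geometric-mean thresholds: South √(5·6)=5.477, Coastal (min 1), North √(7·8)=7.483, Lowland √(3·4)=3.464.
Each quota rounded against its threshold gives South 5, Coastal 1, North 8, Lowland 4 (total 18).

South=5, Coastal=1, North=8, Lowland=4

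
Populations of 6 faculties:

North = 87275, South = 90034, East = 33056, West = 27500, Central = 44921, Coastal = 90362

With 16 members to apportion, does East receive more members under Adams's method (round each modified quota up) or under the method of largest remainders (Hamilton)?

Adams: North 3, South 4, East 2, West 1, Central 2, Coastal 4.
Hamilton: North 4, South 4, East 1, West 1, Central 2, Coastal 4.
East gets 2 under Adams and 1 under Hamilton.

Adams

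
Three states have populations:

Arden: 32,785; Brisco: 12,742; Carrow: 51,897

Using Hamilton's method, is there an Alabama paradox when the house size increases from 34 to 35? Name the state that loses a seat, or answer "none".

At 34 seats: Arden 11, Brisco 5, Carrow 18.
At 35 seats: Arden 12, Brisco 4, Carrow 19.
Brisco drops from 5 to 4.

Brisco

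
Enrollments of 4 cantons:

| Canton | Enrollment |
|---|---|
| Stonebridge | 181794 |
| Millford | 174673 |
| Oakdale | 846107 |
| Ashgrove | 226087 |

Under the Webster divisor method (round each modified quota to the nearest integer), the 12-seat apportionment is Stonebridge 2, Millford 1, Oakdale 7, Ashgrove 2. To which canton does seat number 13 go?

Millford

Priority for the next seat is population ÷ (current seats + 0.5).
Priorities: Stonebridge 72717.600, Millford 116448.667, Oakdale 112814.267, Ashgrove 90434.800.
Highest priority: Millford.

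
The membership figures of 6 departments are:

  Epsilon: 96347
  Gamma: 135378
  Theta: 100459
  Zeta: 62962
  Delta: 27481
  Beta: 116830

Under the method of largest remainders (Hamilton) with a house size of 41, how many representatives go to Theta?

The standard divisor is 539457/41 ≈ 13157.488.
Standard quotas: Epsilon 7.3226, Gamma 10.2890, Theta 7.6351, Zeta 4.7853, Delta 2.0886, Beta 8.8794.
Lower quotas: Epsilon 7, Gamma 10, Theta 7, Zeta 4, Delta 2, Beta 8 (sum 38, leaving 3 seats).
Remainders in descending order: Beta 0.8794, Zeta 0.7853, Theta 0.6351, Epsilon 0.3226, Gamma 0.2890, Delta 0.0886.
The surplus seats go to Beta, Zeta, Theta.
Theta receives 8.

8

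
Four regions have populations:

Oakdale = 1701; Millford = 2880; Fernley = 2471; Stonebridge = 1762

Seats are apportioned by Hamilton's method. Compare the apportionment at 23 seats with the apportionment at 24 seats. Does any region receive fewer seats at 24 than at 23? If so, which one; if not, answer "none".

none

At 23 seats: Oakdale 4, Millford 8, Fernley 6, Stonebridge 5.
At 24 seats: Oakdale 4, Millford 8, Fernley 7, Stonebridge 5.
No region's allocation decreased.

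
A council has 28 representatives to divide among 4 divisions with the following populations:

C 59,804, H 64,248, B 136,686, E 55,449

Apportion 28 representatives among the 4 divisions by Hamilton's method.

C 5; H 6; B 12; E 5

The standard divisor is 316187/28 ≈ 11292.393.
Standard quotas: C 5.2960, H 5.6895, B 12.1043, E 4.9103.
Lower quotas: C 5, H 5, B 12, E 4 (sum 26, leaving 2 seats).
Remainders in descending order: E 0.9103, H 0.6895, C 0.2960, B 0.1043.
The surplus seats go to E, H.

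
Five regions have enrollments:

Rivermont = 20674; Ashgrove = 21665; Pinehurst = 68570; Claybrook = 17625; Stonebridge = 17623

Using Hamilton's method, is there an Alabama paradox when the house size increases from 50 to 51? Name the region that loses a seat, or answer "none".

none

At 50 seats: Rivermont 7, Ashgrove 7, Pinehurst 24, Claybrook 6, Stonebridge 6.
At 51 seats: Rivermont 7, Ashgrove 8, Pinehurst 24, Claybrook 6, Stonebridge 6.
No region's allocation decreased.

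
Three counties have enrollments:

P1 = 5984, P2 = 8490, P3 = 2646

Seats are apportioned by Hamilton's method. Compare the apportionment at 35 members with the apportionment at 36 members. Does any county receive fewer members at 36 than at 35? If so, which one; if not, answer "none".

P3

At 35 seats: P1 12, P2 17, P3 6.
At 36 seats: P1 13, P2 18, P3 5.
P3 drops from 6 to 5.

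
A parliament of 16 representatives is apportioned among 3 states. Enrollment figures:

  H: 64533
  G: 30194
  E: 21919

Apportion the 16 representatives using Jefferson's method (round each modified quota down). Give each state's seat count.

H 9, G 4, E 3

Standard divisor 116646/16 ≈ 7290.375; standard quotas: H 8.852, G 4.142, E 3.007.
Rounding down gives 8, 4, 3 = 15 seats, so the divisor must be adjusted.
With modified divisor 6800: modified quotas H 9.490, G 4.440, E 3.223.
Rounding down: H 9, G 4, E 3 (total 16).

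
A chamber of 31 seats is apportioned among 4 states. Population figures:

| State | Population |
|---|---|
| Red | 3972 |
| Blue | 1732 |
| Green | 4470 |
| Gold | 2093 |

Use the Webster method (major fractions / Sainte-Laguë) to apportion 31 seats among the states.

Standard divisor 12267/31 ≈ 395.71; standard quotas: Red 10.038, Blue 4.377, Green 11.296, Gold 5.289.
Rounding to the nearest integer gives 10, 4, 11, 5 = 30 seats, so the divisor must be adjusted.
With modified divisor 387: modified quotas Red 10.264, Blue 4.475, Green 11.550, Gold 5.408.
Rounding to the nearest integer: Red 10, Blue 4, Green 12, Gold 5 (total 31).

Red 10; Blue 4; Green 12; Gold 5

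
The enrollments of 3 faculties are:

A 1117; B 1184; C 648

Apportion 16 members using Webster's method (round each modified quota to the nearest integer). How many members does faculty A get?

Standard divisor 2949/16 ≈ 184.312; standard quotas: A 6.060, B 6.424, C 3.516.
Rounding to the nearest integer gives A 6, B 6, C 4 — total 16, matching the house size, so no adjustment is needed.
A receives 6.

6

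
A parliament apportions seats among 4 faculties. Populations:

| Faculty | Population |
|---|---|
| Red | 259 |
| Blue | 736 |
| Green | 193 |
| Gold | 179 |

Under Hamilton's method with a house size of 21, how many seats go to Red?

Total 1367; standard divisor 1367/21 ≈ 65.095.
Standard quotas: Red 3.979, Blue 11.307, Green 2.965, Gold 2.750.
Lower quotas: Red 3, Blue 11, Green 2, Gold 2 (sum 18, leaving 3 seats).
Remainders in descending order: Red 0.979, Green 0.965, Gold 0.750, Blue 0.307.
The surplus seats go to Red, Green, Gold.
Red receives 4.

4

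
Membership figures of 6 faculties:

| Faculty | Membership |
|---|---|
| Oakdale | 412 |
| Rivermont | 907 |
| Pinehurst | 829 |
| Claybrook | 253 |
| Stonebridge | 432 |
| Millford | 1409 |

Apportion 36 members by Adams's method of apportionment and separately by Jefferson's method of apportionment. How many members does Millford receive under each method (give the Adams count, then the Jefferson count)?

11 and 13

Adams: Oakdale 4, Rivermont 8, Pinehurst 7, Claybrook 2, Stonebridge 4, Millford 11.
Jefferson: Oakdale 3, Rivermont 8, Pinehurst 7, Claybrook 2, Stonebridge 3, Millford 13.
Millford gets 11 under Adams and 13 under Jefferson.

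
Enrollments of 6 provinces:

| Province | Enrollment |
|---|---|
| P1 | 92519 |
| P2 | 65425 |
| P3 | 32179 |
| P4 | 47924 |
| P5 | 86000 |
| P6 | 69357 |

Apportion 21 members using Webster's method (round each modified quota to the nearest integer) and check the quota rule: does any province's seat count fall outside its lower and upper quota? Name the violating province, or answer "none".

Standard quotas: P1 4.939, P2 3.492, P3 1.718, P4 2.558, P5 4.591, P6 3.702.
Webster allocation: P1 5, P2 3, P3 2, P4 3, P5 4, P6 4.
Every allocation lies between the lower and upper quota.

none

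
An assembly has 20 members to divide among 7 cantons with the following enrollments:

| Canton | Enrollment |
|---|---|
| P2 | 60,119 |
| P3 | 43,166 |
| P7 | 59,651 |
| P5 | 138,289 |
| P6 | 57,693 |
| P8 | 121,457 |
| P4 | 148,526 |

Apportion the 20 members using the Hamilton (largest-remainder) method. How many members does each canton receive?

Standard divisor: 628901 ÷ 20 ≈ 31445.05.
Standard quotas: P2 1.9119, P3 1.3727, P7 1.8970, P5 4.3978, P6 1.8347, P8 3.8625, P4 4.7234.
Lower quotas: P2 1, P3 1, P7 1, P5 4, P6 1, P8 3, P4 4 (sum 15, leaving 5 seats).
Remainders in descending order: P2 0.9119, P7 0.8970, P8 0.8625, P6 0.8347, P4 0.7234, P5 0.3978, P3 0.3727.
The surplus seats go to P2, P7, P8, P6, P4.

P2=2; P3=1; P7=2; P5=4; P6=2; P8=4; P4=5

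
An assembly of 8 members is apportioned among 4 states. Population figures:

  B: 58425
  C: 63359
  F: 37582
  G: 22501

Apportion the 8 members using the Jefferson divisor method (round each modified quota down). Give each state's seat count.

B=3, C=3, F=1, G=1

Standard divisor 181867/8 ≈ 22733.375; standard quotas: B 2.570, C 2.787, F 1.653, G 0.990.
Rounding down gives 2, 2, 1, 0 = 5 seats, so the divisor must be adjusted.
With modified divisor 19100: modified quotas B 3.059, C 3.317, F 1.968, G 1.178.
Rounding down: B 3, C 3, F 1, G 1 (total 8).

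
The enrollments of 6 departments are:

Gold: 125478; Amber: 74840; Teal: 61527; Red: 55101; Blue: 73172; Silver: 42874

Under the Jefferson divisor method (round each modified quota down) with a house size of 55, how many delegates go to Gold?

Standard divisor 432992/55 ≈ 7872.582; standard quotas: Gold 15.939, Amber 9.506, Teal 7.815, Red 6.999, Blue 9.295, Silver 5.446.
Rounding down gives 15, 9, 7, 6, 9, 5 = 51 seats, so the divisor must be adjusted.
With modified divisor 7400: modified quotas Gold 16.956, Amber 10.114, Teal 8.314, Red 7.446, Blue 9.888, Silver 5.794.
Rounding down: Gold 16, Amber 10, Teal 8, Red 7, Blue 9, Silver 5 (total 55).
Gold receives 16.

16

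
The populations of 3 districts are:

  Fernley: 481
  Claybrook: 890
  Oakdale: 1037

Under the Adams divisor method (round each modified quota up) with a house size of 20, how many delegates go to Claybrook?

Standard divisor 2408/20 ≈ 120.4; standard quotas: Fernley 3.995, Claybrook 7.392, Oakdale 8.613.
Rounding up gives 4, 8, 9 = 21 seats, so the divisor must be adjusted.
With modified divisor 128: modified quotas Fernley 3.758, Claybrook 6.953, Oakdale 8.102.
Rounding up: Fernley 4, Claybrook 7, Oakdale 9 (total 20).
Claybrook receives 7.

7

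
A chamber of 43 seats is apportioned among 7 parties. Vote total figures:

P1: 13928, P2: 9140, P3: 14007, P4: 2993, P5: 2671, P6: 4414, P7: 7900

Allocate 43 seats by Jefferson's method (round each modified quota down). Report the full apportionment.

Standard divisor 55053/43 ≈ 1280.302; standard quotas: P1 10.879, P2 7.139, P3 10.940, P4 2.338, P5 2.086, P6 3.448, P7 6.170.
Rounding down gives 10, 7, 10, 2, 2, 3, 6 = 40 seats, so the divisor must be adjusted.
With modified divisor 1164: modified quotas P1 11.966, P2 7.852, P3 12.034, P4 2.571, P5 2.295, P6 3.792, P7 6.787.
Rounding down: P1 11, P2 7, P3 12, P4 2, P5 2, P6 3, P7 6 (total 43).

P1: 11, P2: 7, P3: 12, P4: 2, P5: 2, P6: 3, P7: 6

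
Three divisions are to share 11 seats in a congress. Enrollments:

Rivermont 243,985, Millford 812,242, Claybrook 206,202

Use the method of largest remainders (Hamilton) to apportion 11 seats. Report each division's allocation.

The standard divisor is 1262429/11 ≈ 114766.273.
Standard quotas: Rivermont 2.1259, Millford 7.0774, Claybrook 1.7967.
Lower quotas: Rivermont 2, Millford 7, Claybrook 1 (sum 10, leaving 1 seat).
Remainders in descending order: Claybrook 0.7967, Rivermont 0.1259, Millford 0.0774.
The surplus seat goes to Claybrook.

Rivermont=2, Millford=7, Claybrook=2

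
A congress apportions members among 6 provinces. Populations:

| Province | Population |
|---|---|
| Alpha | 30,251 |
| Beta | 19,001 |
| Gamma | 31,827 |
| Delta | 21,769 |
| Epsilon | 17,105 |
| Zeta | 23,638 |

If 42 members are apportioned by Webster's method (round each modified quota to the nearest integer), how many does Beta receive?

6

Standard divisor 143591/42 ≈ 3418.833; standard quotas: Alpha 8.848, Beta 5.558, Gamma 9.309, Delta 6.367, Epsilon 5.003, Zeta 6.914.
Rounding to the nearest integer gives Alpha 9, Beta 6, Gamma 9, Delta 6, Epsilon 5, Zeta 7 — total 42, matching the house size, so no adjustment is needed.
Beta receives 6.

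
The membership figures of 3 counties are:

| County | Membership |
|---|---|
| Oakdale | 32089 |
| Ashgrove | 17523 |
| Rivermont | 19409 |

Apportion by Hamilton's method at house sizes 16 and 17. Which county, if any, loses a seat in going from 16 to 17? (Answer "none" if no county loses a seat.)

none

At 16 seats: Oakdale 7, Ashgrove 4, Rivermont 5.
At 17 seats: Oakdale 8, Ashgrove 4, Rivermont 5.
No county's allocation decreased.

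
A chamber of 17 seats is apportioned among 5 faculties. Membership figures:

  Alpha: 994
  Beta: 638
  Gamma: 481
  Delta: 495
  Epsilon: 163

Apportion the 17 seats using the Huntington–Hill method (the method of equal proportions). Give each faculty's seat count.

With divisor 167: modified quotas Alpha 5.952, Beta 3.820, Gamma 2.880, Delta 2.964, Epsilon 0.976.
Geometric-mean thresholds: Alpha √(5·6)=5.477, Beta √(3·4)=3.464, Gamma √(2·3)=2.449, Delta √(2·3)=2.449, Epsilon (min 1).
Each quota rounded against its threshold gives Alpha 6, Beta 4, Gamma 3, Delta 3, Epsilon 1 (total 17).

Alpha=6, Beta=4, Gamma=3, Delta=3, Epsilon=1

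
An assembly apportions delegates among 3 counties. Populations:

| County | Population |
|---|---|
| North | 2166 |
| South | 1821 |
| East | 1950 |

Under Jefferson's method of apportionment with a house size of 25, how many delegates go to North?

9

Standard divisor 5937/25 ≈ 237.48; standard quotas: North 9.121, South 7.668, East 8.211.
Rounding down gives 9, 7, 8 = 24 seats, so the divisor must be adjusted.
With modified divisor 220: modified quotas North 9.845, South 8.277, East 8.864.
Rounding down: North 9, South 8, East 8 (total 25).
North receives 9.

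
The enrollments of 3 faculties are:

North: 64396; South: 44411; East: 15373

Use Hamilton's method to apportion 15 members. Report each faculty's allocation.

North=8; South=5; East=2

Total 124180; standard divisor 124180/15 ≈ 8278.667.
Standard quotas: North 7.7785, South 5.3645, East 1.8569.
Lower quotas: North 7, South 5, East 1 (sum 13, leaving 2 seats).
Remainders in descending order: East 0.8569, North 0.7785, South 0.3645.
The surplus seats go to East, North.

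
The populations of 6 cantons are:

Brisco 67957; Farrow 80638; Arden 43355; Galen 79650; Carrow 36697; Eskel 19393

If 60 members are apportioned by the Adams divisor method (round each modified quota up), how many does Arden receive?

Standard divisor 327690/60 ≈ 5461.5; standard quotas: Brisco 12.443, Farrow 14.765, Arden 7.938, Galen 14.584, Carrow 6.719, Eskel 3.551.
Rounding up gives 13, 15, 8, 15, 7, 4 = 62 seats, so the divisor must be adjusted.
With modified divisor 5700: modified quotas Brisco 11.922, Farrow 14.147, Arden 7.606, Galen 13.974, Carrow 6.438, Eskel 3.402.
Rounding up: Brisco 12, Farrow 15, Arden 8, Galen 14, Carrow 7, Eskel 4 (total 60).
Arden receives 8.

8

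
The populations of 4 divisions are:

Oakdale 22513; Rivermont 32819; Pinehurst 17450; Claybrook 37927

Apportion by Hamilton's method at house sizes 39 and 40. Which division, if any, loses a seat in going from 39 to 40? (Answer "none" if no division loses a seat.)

At 39 seats: Oakdale 8, Rivermont 12, Pinehurst 6, Claybrook 13.
At 40 seats: Oakdale 8, Rivermont 12, Pinehurst 6, Claybrook 14.
No division's allocation decreased.

none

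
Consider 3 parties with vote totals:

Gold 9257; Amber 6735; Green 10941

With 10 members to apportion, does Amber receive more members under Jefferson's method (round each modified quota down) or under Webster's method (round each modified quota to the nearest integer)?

Jefferson: Gold 4, Amber 2, Green 4.
Webster: Gold 3, Amber 3, Green 4.
Amber gets 2 under Jefferson and 3 under Webster.

Webster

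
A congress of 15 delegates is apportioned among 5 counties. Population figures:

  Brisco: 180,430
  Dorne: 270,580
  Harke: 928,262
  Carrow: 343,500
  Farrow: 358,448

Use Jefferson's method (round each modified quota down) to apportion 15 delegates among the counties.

Brisco 1; Dorne 2; Harke 7; Carrow 2; Farrow 3

Standard divisor 2081220/15 ≈ 138748; standard quotas: Brisco 1.300, Dorne 1.950, Harke 6.690, Carrow 2.476, Farrow 2.583.
Rounding down gives 1, 1, 6, 2, 2 = 12 seats, so the divisor must be adjusted.
With modified divisor 117800: modified quotas Brisco 1.532, Dorne 2.297, Harke 7.880, Carrow 2.916, Farrow 3.043.
Rounding down: Brisco 1, Dorne 2, Harke 7, Carrow 2, Farrow 3 (total 15).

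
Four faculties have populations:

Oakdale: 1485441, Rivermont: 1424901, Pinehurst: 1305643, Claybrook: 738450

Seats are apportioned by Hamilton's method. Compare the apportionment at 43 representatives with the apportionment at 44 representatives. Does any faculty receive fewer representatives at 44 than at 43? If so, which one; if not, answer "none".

At 43 seats: Oakdale 13, Rivermont 12, Pinehurst 11, Claybrook 7.
At 44 seats: Oakdale 13, Rivermont 13, Pinehurst 12, Claybrook 6.
Claybrook drops from 7 to 6.

Claybrook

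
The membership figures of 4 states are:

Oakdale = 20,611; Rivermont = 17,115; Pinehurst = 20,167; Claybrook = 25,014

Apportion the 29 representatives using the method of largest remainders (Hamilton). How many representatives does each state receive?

Oakdale: 7; Rivermont: 6; Pinehurst: 7; Claybrook: 9

Total 82907; standard divisor 82907/29 ≈ 2858.862.
Standard quotas: Oakdale 7.2095, Rivermont 5.9866, Pinehurst 7.0542, Claybrook 8.7496.
Lower quotas: Oakdale 7, Rivermont 5, Pinehurst 7, Claybrook 8 (sum 27, leaving 2 seats).
Remainders in descending order: Rivermont 0.9866, Claybrook 0.7496, Oakdale 0.2095, Pinehurst 0.0542.
The surplus seats go to Rivermont, Claybrook.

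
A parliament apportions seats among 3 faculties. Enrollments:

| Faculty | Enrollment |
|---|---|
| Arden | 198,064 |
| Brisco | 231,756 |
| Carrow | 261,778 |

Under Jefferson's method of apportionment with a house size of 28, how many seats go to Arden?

8

Standard divisor 691598/28 ≈ 24699.929; standard quotas: Arden 8.019, Brisco 9.383, Carrow 10.598.
Rounding down gives 8, 9, 10 = 27 seats, so the divisor must be adjusted.
With modified divisor 23500: modified quotas Arden 8.428, Brisco 9.862, Carrow 11.139.
Rounding down: Arden 8, Brisco 9, Carrow 11 (total 28).
Arden receives 8.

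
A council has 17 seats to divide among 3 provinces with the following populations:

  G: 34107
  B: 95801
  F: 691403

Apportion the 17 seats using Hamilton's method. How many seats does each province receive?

Standard divisor: 821311 ÷ 17 ≈ 48312.412.
Standard quotas: G 0.7060, B 1.9829, F 14.3111.
Lower quotas: G 0, B 1, F 14 (sum 15, leaving 2 seats).
Remainders in descending order: B 0.9829, G 0.7060, F 0.3111.
Largest remainders: B, G receive the extra seats.

G: 1, B: 2, F: 14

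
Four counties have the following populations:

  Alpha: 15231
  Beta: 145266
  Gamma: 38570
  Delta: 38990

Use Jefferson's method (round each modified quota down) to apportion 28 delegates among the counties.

Standard divisor 238057/28 ≈ 8502.036; standard quotas: Alpha 1.791, Beta 17.086, Gamma 4.537, Delta 4.586.
Rounding down gives 1, 17, 4, 4 = 26 seats, so the divisor must be adjusted.
With modified divisor 7760: modified quotas Alpha 1.963, Beta 18.720, Gamma 4.970, Delta 5.024.
Rounding down: Alpha 1, Beta 18, Gamma 4, Delta 5 (total 28).

Alpha 1, Beta 18, Gamma 4, Delta 5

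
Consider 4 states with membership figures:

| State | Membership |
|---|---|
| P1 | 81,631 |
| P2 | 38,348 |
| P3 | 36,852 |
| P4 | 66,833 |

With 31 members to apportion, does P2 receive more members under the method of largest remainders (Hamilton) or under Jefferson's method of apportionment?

Hamilton: P1 11, P2 6, P3 5, P4 9.
Jefferson: P1 12, P2 5, P3 5, P4 9.
P2 gets 6 under Hamilton and 5 under Jefferson.

Hamilton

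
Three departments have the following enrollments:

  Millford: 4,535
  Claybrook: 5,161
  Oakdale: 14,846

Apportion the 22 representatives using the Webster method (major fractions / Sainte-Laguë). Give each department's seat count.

Millford=4, Claybrook=5, Oakdale=13

Standard divisor 24542/22 ≈ 1115.545; standard quotas: Millford 4.065, Claybrook 4.626, Oakdale 13.308.
Rounding to the nearest integer gives Millford 4, Claybrook 5, Oakdale 13 — total 22, matching the house size, so no adjustment is needed.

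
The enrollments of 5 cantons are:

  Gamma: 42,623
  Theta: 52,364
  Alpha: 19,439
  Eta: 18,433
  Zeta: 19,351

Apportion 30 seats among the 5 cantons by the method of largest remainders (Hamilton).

Gamma 8, Theta 10, Alpha 4, Eta 4, Zeta 4

Total 152210; standard divisor 152210/30 ≈ 5073.667.
Standard quotas: Gamma 8.4008, Theta 10.3207, Alpha 3.8314, Eta 3.6331, Zeta 3.8140.
Lower quotas: Gamma 8, Theta 10, Alpha 3, Eta 3, Zeta 3 (sum 27, leaving 3 seats).
Remainders in descending order: Alpha 0.8314, Zeta 0.8140, Eta 0.6331, Gamma 0.4008, Theta 0.3207.
Largest remainders: Alpha, Zeta, Eta receive the extra seats.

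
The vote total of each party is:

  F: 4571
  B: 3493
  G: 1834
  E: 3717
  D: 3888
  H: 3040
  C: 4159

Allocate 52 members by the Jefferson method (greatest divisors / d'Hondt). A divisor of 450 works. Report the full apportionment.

With modified divisor 450: modified quotas F 10.158, B 7.762, G 4.076, E 8.260, D 8.640, H 6.756, C 9.242.
Rounding down: F 10, B 7, G 4, E 8, D 8, H 6, C 9 (total 52).

F=10, B=7, G=4, E=8, D=8, H=6, C=9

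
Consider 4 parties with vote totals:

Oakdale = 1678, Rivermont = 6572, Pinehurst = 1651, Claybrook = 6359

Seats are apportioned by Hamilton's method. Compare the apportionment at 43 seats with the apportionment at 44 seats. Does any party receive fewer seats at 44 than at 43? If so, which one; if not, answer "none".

At 43 seats: Oakdale 5, Rivermont 17, Pinehurst 4, Claybrook 17.
At 44 seats: Oakdale 5, Rivermont 18, Pinehurst 4, Claybrook 17.
No party's allocation decreased.

none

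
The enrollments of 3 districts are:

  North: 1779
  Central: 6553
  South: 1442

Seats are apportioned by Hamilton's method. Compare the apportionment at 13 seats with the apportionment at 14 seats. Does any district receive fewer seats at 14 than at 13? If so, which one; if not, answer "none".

At 13 seats: North 2, Central 9, South 2.
At 14 seats: North 3, Central 9, South 2.
No district's allocation decreased.

none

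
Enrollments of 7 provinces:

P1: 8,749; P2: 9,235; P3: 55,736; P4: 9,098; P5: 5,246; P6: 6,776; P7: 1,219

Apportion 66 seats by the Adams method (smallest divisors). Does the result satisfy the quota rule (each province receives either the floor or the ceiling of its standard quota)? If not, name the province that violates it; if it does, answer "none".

Standard quotas: P1 6.011, P2 6.345, P3 38.295, P4 6.251, P5 3.604, P6 4.656, P7 0.838.
Adams allocation: P1 6, P2 7, P3 37, P4 6, P5 4, P6 5, P7 1.
P3 has quota 38.295 (lower 38, upper 39) but receives 37 — outside the quota interval.

P3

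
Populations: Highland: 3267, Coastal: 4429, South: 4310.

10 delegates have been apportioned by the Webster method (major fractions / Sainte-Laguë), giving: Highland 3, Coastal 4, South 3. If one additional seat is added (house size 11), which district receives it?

Priority for the next seat is population ÷ (current seats + 0.5).
Priorities: Highland 933.429, Coastal 984.222, South 1231.429.
Highest priority: South.

South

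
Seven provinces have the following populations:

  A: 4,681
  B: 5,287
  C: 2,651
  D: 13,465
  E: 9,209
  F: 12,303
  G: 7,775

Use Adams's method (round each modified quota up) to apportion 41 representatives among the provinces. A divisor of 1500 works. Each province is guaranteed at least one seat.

With modified divisor 1500: modified quotas A 3.121, B 3.525, C 1.767, D 8.977, E 6.139, F 8.202, G 5.183.
Rounding up: A 4, B 4, C 2, D 9, E 7, F 9, G 6 (total 41).

A 4, B 4, C 2, D 9, E 7, F 9, G 6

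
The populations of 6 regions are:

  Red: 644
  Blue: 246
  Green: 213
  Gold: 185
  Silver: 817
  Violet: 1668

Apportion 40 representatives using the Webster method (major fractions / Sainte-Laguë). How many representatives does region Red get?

Standard divisor 3773/40 ≈ 94.325; standard quotas: Red 6.827, Blue 2.608, Green 2.258, Gold 1.961, Silver 8.662, Violet 17.684.
Rounding to the nearest integer gives 7, 3, 2, 2, 9, 18 = 41 seats, so the divisor must be adjusted.
With modified divisor 95.7: modified quotas Red 6.729, Blue 2.571, Green 2.226, Gold 1.933, Silver 8.537, Violet 17.429.
Rounding to the nearest integer: Red 7, Blue 3, Green 2, Gold 2, Silver 9, Violet 17 (total 40).
Red receives 7.

7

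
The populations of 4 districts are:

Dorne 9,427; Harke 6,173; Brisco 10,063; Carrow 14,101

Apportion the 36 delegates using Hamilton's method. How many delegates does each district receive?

Dorne 8; Harke 6; Brisco 9; Carrow 13

Total 39764; standard divisor 39764/36 ≈ 1104.556.
Standard quotas: Dorne 8.5347, Harke 5.5887, Brisco 9.1105, Carrow 12.7662.
Lower quotas: Dorne 8, Harke 5, Brisco 9, Carrow 12 (sum 34, leaving 2 seats).
Remainders in descending order: Carrow 0.7662, Harke 0.5887, Dorne 0.5347, Brisco 0.1105.
The surplus seats go to Carrow, Harke.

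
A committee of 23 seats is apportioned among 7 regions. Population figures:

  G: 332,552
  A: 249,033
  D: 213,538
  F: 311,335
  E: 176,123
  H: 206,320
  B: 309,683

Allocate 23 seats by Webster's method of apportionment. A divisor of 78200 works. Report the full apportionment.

G 4, A 3, D 3, F 4, E 2, H 3, B 4

With modified divisor 78200: modified quotas G 4.253, A 3.185, D 2.731, F 3.981, E 2.252, H 2.638, B 3.960.
Rounding to the nearest integer: G 4, A 3, D 3, F 4, E 2, H 3, B 4 (total 23).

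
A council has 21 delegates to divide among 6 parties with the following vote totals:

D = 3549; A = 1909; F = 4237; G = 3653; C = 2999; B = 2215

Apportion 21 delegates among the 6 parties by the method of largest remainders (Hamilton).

Total 18562; standard divisor 18562/21 ≈ 883.905.
Standard quotas: D 4.015, A 2.160, F 4.794, G 4.133, C 3.393, B 2.506.
Lower quotas: D 4, A 2, F 4, G 4, C 3, B 2 (sum 19, leaving 2 seats).
Remainders in descending order: F 0.794, B 0.506, C 0.393, A 0.160, G 0.133, D 0.015.
The surplus seats go to F, B.

D=4, A=2, F=5, G=4, C=3, B=3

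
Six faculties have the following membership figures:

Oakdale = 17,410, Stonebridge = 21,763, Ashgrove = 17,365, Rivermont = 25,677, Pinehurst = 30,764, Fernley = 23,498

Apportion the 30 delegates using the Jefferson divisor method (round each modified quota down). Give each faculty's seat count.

Oakdale 4, Stonebridge 5, Ashgrove 4, Rivermont 5, Pinehurst 7, Fernley 5

Standard divisor 136477/30 ≈ 4549.233; standard quotas: Oakdale 3.827, Stonebridge 4.784, Ashgrove 3.817, Rivermont 5.644, Pinehurst 6.762, Fernley 5.165.
Rounding down gives 3, 4, 3, 5, 6, 5 = 26 seats, so the divisor must be adjusted.
With modified divisor 4300: modified quotas Oakdale 4.049, Stonebridge 5.061, Ashgrove 4.038, Rivermont 5.971, Pinehurst 7.154, Fernley 5.465.
Rounding down: Oakdale 4, Stonebridge 5, Ashgrove 4, Rivermont 5, Pinehurst 7, Fernley 5 (total 30).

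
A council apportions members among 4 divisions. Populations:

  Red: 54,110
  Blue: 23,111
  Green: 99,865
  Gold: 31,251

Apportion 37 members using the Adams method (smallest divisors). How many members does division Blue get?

4

Standard divisor 208337/37 ≈ 5630.73; standard quotas: Red 9.610, Blue 4.104, Green 17.736, Gold 5.550.
Rounding up gives 10, 5, 18, 6 = 39 seats, so the divisor must be adjusted.
With modified divisor 5900: modified quotas Red 9.171, Blue 3.917, Green 16.926, Gold 5.297.
Rounding up: Red 10, Blue 4, Green 17, Gold 6 (total 37).
Blue receives 4.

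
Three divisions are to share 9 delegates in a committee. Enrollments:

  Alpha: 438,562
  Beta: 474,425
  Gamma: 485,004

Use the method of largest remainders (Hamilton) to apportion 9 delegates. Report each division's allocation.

Total 1397991; standard divisor 1397991/9 ≈ 155332.333.
Standard quotas: Alpha 2.8234, Beta 3.0543, Gamma 3.1224.
Lower quotas: Alpha 2, Beta 3, Gamma 3 (sum 8, leaving 1 seat).
Remainders in descending order: Alpha 0.8234, Gamma 0.1224, Beta 0.0543.
The surplus seat goes to Alpha.

Alpha: 3, Beta: 3, Gamma: 3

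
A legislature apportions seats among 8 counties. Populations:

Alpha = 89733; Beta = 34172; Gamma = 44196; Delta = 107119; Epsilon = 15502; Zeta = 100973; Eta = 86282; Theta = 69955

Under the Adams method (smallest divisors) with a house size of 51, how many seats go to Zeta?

Standard divisor 547932/51 ≈ 10743.765; standard quotas: Alpha 8.352, Beta 3.181, Gamma 4.114, Delta 9.970, Epsilon 1.443, Zeta 9.398, Eta 8.031, Theta 6.511.
Rounding up gives 9, 4, 5, 10, 2, 10, 9, 7 = 56 seats, so the divisor must be adjusted.
With modified divisor 11500: modified quotas Alpha 7.803, Beta 2.971, Gamma 3.843, Delta 9.315, Epsilon 1.348, Zeta 8.780, Eta 7.503, Theta 6.083.
Rounding up: Alpha 8, Beta 3, Gamma 4, Delta 10, Epsilon 2, Zeta 9, Eta 8, Theta 7 (total 51).
Zeta receives 9.

9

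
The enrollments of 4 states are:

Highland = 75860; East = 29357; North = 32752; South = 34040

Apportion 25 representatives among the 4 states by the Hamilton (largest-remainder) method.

The standard divisor is 172009/25 ≈ 6880.36.
Standard quotas: Highland 11.0256, East 4.2668, North 4.7602, South 4.9474.
Lower quotas: Highland 11, East 4, North 4, South 4 (sum 23, leaving 2 seats).
Remainders in descending order: South 0.9474, North 0.7602, East 0.2668, Highland 0.0256.
Largest remainders: South, North receive the extra seats.

Highland 11, East 4, North 5, South 5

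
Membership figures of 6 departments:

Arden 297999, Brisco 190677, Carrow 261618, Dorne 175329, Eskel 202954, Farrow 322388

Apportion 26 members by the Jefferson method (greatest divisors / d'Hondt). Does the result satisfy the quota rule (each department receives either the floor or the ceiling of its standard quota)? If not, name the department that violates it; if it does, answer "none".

Standard quotas: Arden 5.340, Brisco 3.417, Carrow 4.688, Dorne 3.142, Eskel 3.637, Farrow 5.777.
Jefferson allocation: Arden 5, Brisco 3, Carrow 5, Dorne 3, Eskel 4, Farrow 6.
Every allocation lies between the lower and upper quota.

none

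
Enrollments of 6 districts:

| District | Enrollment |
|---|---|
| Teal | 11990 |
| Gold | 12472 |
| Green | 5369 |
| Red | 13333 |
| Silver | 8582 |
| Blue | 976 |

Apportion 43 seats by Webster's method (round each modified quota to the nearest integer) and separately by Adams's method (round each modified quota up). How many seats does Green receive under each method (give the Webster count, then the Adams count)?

Webster: Teal 10, Gold 10, Green 4, Red 11, Silver 7, Blue 1.
Adams: Teal 9, Gold 10, Green 5, Red 11, Silver 7, Blue 1.
Green gets 4 under Webster and 5 under Adams.

4 and 5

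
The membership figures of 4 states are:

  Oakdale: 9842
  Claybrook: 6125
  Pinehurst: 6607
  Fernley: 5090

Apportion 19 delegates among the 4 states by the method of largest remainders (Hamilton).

Oakdale: 7, Claybrook: 4, Pinehurst: 5, Fernley: 3

The standard divisor is 27664/19 = 1456.
Standard quotas: Oakdale 6.7596, Claybrook 4.2067, Pinehurst 4.5378, Fernley 3.4959.
Lower quotas: Oakdale 6, Claybrook 4, Pinehurst 4, Fernley 3 (sum 17, leaving 2 seats).
Remainders in descending order: Oakdale 0.7596, Pinehurst 0.5378, Fernley 0.4959, Claybrook 0.2067.
Largest remainders: Oakdale, Pinehurst receive the extra seats.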